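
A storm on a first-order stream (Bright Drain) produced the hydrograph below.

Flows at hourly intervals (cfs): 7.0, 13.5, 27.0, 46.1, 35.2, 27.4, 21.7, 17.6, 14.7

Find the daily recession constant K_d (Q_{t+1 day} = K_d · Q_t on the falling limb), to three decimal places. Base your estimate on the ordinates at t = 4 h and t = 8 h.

Between t = 4 h and t = 8 h the flow falls from 35.2 to 14.7 cfs over 4×1 h = 4 h.
Per-interval ratio K = (14.7/35.2)^(1/4) = 0.8039; K_d = K^(24/1) = 0.005.

K_d ≈ 0.005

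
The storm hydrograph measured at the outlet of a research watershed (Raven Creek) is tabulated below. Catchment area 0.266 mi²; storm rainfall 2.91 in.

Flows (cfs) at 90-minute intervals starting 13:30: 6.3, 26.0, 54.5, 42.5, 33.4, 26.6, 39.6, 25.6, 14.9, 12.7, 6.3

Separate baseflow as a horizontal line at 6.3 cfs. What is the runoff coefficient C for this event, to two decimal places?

C ≈ 0.66

ΣQ_DR = 219.1 cfs; V = ΣQ_DR·Δt = 1.183 × 10^6 ft³.
Runoff depth d = V / A = 1.915 in.
C = d / P = 1.915 / 2.91 = 0.66.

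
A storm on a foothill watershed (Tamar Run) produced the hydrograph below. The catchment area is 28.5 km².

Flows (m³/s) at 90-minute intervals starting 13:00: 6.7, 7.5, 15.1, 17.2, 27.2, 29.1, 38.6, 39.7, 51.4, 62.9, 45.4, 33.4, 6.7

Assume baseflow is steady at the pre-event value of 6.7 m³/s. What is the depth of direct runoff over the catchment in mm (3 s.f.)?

d ≈ 55.7 mm

Direct runoff: 0.0, 0.8, 8.4, 10.5, 20.5, 22.4, 31.9, 33.0, 44.7, 56.2, 38.7, 26.7, 0.0 m³/s; ΣQ_DR = 293.8 m³/s.
V = ΣQ_DR · Δt = 293.8 × 5400 s = 1.587 × 10^6 m³.
Over A = 28.5 km², depth = V / A = 55.7 mm.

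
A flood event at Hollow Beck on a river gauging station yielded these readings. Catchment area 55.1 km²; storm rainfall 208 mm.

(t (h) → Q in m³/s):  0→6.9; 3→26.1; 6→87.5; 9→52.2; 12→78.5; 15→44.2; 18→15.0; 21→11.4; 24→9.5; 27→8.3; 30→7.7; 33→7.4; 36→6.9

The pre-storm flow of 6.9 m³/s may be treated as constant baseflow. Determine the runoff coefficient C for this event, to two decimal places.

C ≈ 0.26

ΣQ_DR = 271.9 m³/s; V = ΣQ_DR·Δt = 2.937 × 10^6 m³.
Runoff depth d = V / A = 53.29 mm.
C = d / P = 53.29 / 208 = 0.26.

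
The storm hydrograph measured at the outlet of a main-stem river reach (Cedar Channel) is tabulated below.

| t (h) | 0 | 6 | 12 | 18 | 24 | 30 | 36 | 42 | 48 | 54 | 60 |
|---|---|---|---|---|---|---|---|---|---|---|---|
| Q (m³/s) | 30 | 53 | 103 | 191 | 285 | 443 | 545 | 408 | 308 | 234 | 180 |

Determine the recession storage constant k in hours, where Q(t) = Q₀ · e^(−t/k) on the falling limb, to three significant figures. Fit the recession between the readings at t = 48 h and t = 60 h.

k ≈ 22.3 h

On the falling limb, Q drops from 308 to 180 m³/s between t = 48 h and t = 60 h (Δt = 12 h).
k = −Δt / ln(Q₂/Q₁) = −12 / ln(180/308) = 22.3 h.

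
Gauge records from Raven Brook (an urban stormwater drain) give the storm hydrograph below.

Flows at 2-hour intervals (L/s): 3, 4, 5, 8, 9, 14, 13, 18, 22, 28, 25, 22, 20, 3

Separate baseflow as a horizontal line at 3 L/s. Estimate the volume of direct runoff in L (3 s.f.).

V ≈ 1.09 × 10^6 L

Direct-runoff ordinates (Q − Q_b): 0.0, 1.0, 2.0, 5.0, 6.0, 11.0, 10.0, 15.0, 19.0, 25.0, 22.0, 19.0, 17.0, 0.0 L/s.
ΣQ_DR = 152.0 L/s.
With Δt = 2 h = 7200 s, V = ΣQ_DR · Δt = 152.0 × 7200 = 1.09 × 10^6 L.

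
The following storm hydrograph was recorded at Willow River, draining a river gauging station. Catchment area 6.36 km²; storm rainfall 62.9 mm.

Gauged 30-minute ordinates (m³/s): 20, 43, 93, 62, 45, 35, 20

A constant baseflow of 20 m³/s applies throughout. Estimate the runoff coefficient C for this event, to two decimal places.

C ≈ 0.80

ΣQ_DR = 178.0 m³/s; V = ΣQ_DR·Δt = 3.204 × 10^5 m³.
Runoff depth d = V / A = 50.38 mm.
C = d / P = 50.38 / 62.9 = 0.80.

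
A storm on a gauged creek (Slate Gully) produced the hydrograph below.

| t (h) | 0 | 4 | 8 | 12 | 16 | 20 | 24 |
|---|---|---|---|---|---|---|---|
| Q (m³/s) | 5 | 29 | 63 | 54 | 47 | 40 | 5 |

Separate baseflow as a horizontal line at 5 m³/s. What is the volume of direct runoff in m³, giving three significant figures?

V ≈ 3.00 × 10^6 m³

Direct-runoff ordinates (Q − Q_b): 0.0, 24.0, 58.0, 49.0, 42.0, 35.0, 0.0 m³/s.
ΣQ_DR = 208.0 m³/s.
With Δt = 4 h = 14400 s, V = ΣQ_DR · Δt = 208.0 × 14400 = 3.00 × 10^6 m³.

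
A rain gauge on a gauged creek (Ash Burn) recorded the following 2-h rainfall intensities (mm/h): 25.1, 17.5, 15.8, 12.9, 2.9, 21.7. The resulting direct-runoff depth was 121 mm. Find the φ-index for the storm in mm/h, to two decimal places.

φ ≈ 6.50 mm/h

Only the 5 blocks with intensity above φ contribute runoff: 25.1, 17.5, 15.8, 12.9, 21.7 mm/h.
Σ(I−φ)·Δt = d  ⇒  (25.1+17.5+15.8+12.9+21.7 − 5φ)·2 = 121
φ = (93.00 − 121/2) / 5 = 6.50 mm/h.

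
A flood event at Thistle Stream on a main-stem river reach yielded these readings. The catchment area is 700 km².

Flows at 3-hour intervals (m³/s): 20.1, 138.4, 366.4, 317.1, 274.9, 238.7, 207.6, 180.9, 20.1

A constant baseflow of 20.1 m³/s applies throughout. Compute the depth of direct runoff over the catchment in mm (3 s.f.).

Direct runoff: 0.0, 118.3, 346.3, 297.0, 254.8, 218.6, 187.5, 160.8, 0.0 m³/s; ΣQ_DR = 1583 m³/s.
V = ΣQ_DR · Δt = 1583 × 10800 s = 1.710 × 10^7 m³.
Over A = 700 km², depth = V / A = 24.4 mm.

d ≈ 24.4 mm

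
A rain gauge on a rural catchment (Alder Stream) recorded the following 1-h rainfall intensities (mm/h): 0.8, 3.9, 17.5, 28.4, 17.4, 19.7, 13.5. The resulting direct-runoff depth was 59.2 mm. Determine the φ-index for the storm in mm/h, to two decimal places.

Only the 5 blocks with intensity above φ contribute runoff: 17.5, 28.4, 17.4, 19.7, 13.5 mm/h.
Σ(I−φ)·Δt = d  ⇒  (17.5+28.4+17.4+19.7+13.5 − 5φ)·1 = 59.2
φ = (96.50 − 59.2/1) / 5 = 7.46 mm/h.

φ ≈ 7.46 mm/h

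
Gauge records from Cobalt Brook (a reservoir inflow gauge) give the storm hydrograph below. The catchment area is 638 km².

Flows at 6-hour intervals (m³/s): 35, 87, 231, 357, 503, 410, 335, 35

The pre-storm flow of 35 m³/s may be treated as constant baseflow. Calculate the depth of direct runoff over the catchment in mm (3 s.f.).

d ≈ 58.0 mm

Direct runoff: 0.0, 52.0, 196.0, 322.0, 468.0, 375.0, 300.0, 0.0 m³/s; ΣQ_DR = 1713 m³/s.
V = ΣQ_DR · Δt = 1713 × 21600 s = 3.700 × 10^7 m³.
Over A = 638 km², depth = V / A = 58.0 mm.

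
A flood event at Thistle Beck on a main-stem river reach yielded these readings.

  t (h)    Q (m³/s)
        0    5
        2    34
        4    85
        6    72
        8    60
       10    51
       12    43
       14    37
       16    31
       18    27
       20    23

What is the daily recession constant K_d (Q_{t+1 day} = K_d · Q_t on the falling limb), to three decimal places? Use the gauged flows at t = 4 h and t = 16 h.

Between t = 4 h and t = 16 h the flow falls from 85 to 31 m³/s over 6×2 h = 12 h.
Per-interval ratio K = (31/85)^(1/6) = 0.8453; K_d = K^(24/2) = 0.133.

K_d ≈ 0.133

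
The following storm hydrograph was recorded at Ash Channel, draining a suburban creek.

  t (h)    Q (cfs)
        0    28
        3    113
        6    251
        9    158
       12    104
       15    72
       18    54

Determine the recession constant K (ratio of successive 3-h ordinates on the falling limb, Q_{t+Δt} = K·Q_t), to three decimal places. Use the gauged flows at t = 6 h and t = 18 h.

Using the recession-limb readings at t = 6 h and t = 18 h: Q falls from 251 to 54 cfs over 4 intervals.
K = (Q₂/Q₁)^(1/4) = (54/251)^(1/4) = 0.681.

K ≈ 0.681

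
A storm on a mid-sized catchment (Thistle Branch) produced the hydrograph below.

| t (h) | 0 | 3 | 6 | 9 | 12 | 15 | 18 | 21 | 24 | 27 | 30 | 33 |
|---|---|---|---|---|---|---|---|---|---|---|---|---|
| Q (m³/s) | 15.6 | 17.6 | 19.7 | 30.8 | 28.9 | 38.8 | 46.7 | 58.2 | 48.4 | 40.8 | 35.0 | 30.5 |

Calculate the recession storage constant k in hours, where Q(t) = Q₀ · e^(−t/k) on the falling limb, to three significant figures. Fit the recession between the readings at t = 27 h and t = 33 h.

k ≈ 20.6 h

On the falling limb, Q drops from 40.8 to 30.5 m³/s between t = 27 h and t = 33 h (Δt = 6 h).
k = −Δt / ln(Q₂/Q₁) = −6 / ln(30.5/40.8) = 20.6 h.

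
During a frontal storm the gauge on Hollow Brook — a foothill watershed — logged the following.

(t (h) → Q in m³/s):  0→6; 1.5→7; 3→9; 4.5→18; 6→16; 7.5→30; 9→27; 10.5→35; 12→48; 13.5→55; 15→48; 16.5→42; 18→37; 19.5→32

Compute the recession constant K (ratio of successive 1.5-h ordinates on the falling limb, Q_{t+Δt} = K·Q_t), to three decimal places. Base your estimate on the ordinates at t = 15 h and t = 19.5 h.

Using the recession-limb readings at t = 15 h and t = 19.5 h: Q falls from 48 to 32 m³/s over 3 intervals.
K = (Q₂/Q₁)^(1/3) = (32/48)^(1/3) = 0.874.

K ≈ 0.874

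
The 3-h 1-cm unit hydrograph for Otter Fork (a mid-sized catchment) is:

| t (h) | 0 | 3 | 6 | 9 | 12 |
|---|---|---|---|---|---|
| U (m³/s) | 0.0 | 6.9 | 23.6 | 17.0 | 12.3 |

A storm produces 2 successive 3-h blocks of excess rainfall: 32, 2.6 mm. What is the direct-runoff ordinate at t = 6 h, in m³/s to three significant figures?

Q ≈ 77.3 m³/s

By discrete convolution, Q_j = Σ (P_i / 10 mm) · U_{j−i}.
At t = 6 h (j=2): Q = (32/10)·23.6 + (2.6/10)·6.9 = 77.3 m³/s.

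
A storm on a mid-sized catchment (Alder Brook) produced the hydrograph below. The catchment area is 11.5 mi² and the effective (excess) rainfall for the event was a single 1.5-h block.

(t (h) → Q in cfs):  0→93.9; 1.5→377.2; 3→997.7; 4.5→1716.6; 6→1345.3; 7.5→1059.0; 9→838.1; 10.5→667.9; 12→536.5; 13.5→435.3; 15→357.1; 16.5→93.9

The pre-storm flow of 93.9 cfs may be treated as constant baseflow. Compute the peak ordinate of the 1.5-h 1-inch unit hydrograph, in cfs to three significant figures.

U_p ≈ 1090 cfs

Direct runoff: 0.0, 283.3, 903.8, 1622.7, 1251.4, 965.1, 744.2, 574.0, 442.6, 341.4, 263.2, 0.0 cfs; ΣQ_DR = 7392 cfs, peak = 1622.7 cfs.
Runoff depth d = ΣQ_DR·Δt / A = 7392 × 5400 / (11.5 mi²) = 1.494 in.
The 1-inch UH is the DRH scaled by (1 in)/d, so U_p = 1622.7 × 1/1.494 = 1090 cfs.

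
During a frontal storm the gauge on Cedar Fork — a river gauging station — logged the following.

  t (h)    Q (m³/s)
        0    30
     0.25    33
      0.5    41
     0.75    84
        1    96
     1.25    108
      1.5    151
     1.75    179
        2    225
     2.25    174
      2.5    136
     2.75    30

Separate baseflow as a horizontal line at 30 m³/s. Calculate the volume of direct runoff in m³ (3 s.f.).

V ≈ 8.34 × 10^5 m³

Direct-runoff ordinates (Q − Q_b): 0.0, 3.0, 11.0, 54.0, 66.0, 78.0, 121.0, 149.0, 195.0, 144.0, 106.0, 0.0 m³/s.
ΣQ_DR = 927.0 m³/s.
With Δt = 0.25 h = 900 s, V = ΣQ_DR · Δt = 927.0 × 900 = 8.34 × 10^5 m³.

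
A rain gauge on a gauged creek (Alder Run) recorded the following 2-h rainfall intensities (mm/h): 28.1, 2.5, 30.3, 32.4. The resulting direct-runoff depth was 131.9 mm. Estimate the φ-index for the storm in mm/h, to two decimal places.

φ ≈ 8.28 mm/h

Only the 3 blocks with intensity above φ contribute runoff: 28.1, 30.3, 32.4 mm/h.
Σ(I−φ)·Δt = d  ⇒  (28.1+30.3+32.4 − 3φ)·2 = 131.9
φ = (90.80 − 131.9/2) / 3 = 8.28 mm/h.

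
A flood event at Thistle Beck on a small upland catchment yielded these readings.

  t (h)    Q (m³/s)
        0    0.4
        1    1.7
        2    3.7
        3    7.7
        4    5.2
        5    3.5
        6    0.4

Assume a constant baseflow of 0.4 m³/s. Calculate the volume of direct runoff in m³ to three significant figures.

Direct-runoff ordinates (Q − Q_b): 0.0, 1.3, 3.3, 7.3, 4.8, 3.1, 0.0 m³/s.
ΣQ_DR = 19.80 m³/s.
With Δt = 1 h = 3600 s, V = ΣQ_DR · Δt = 19.80 × 3600 = 71300 m³.

V ≈ 71300 m³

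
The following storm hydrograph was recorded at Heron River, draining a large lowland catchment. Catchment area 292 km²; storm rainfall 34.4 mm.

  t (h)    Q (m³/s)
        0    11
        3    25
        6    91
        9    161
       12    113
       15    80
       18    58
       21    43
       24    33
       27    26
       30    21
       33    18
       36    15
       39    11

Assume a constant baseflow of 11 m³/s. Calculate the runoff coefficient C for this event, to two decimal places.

C ≈ 0.59

ΣQ_DR = 552.0 m³/s; V = ΣQ_DR·Δt = 5.962 × 10^6 m³.
Runoff depth d = V / A = 20.42 mm.
C = d / P = 20.42 / 34.4 = 0.59.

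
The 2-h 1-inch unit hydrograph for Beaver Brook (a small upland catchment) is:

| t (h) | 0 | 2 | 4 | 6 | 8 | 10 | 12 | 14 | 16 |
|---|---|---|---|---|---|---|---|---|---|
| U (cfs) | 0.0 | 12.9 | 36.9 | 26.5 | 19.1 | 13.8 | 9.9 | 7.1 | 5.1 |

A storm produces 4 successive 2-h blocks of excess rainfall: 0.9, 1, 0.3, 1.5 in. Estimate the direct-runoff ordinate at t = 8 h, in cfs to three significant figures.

Q ≈ 74.1 cfs

By discrete convolution, Q_j = Σ (P_i / 1 in) · U_{j−i}.
At t = 8 h (j=4): Q = (0.9/1)·19.1 + (1/1)·26.5 + (0.3/1)·36.9 + (1.5/1)·12.9 = 74.1 cfs.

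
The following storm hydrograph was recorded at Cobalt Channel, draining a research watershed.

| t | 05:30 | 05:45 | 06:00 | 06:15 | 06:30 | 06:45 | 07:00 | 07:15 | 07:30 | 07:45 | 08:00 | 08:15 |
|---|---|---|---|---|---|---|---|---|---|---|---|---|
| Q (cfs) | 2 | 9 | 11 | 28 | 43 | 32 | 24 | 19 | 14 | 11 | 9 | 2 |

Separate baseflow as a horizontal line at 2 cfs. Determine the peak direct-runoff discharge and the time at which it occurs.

Q_p = 41.0 cfs at t = 06:30

Subtracting baseflow gives direct-runoff ordinates: 0.0, 7.0, 9.0, 26.0, 41.0, 30.0, 22.0, 17.0, 12.0, 9.0, 7.0, 0.0 cfs.
The maximum is 41.0 cfs, occurring at the reading for t = 06:30.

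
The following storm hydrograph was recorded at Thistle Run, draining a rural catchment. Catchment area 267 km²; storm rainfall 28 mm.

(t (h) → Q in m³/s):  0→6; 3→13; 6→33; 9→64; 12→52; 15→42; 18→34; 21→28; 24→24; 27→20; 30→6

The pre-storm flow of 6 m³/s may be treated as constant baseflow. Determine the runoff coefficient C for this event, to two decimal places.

C ≈ 0.37

ΣQ_DR = 256.0 m³/s; V = ΣQ_DR·Δt = 2.765 × 10^6 m³.
Runoff depth d = V / A = 10.36 mm.
C = d / P = 10.36 / 28 = 0.37.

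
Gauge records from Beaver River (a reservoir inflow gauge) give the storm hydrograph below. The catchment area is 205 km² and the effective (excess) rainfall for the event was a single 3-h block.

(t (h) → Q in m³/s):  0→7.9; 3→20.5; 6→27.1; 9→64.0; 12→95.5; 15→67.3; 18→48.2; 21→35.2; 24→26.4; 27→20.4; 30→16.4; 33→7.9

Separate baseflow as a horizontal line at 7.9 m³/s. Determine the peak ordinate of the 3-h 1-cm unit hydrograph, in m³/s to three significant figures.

Direct runoff: 0.0, 12.6, 19.2, 56.1, 87.6, 59.4, 40.3, 27.3, 18.5, 12.5, 8.5, 0.0 m³/s; ΣQ_DR = 342.0 m³/s, peak = 87.6 m³/s.
Runoff depth d = ΣQ_DR·Δt / A = 342.0 × 10800 / (205 km²) = 18.02 mm.
The 1-cm UH is the DRH scaled by (10 mm)/d, so U_p = 87.6 × 10/18.02 = 48.6 m³/s.

U_p ≈ 48.6 m³/s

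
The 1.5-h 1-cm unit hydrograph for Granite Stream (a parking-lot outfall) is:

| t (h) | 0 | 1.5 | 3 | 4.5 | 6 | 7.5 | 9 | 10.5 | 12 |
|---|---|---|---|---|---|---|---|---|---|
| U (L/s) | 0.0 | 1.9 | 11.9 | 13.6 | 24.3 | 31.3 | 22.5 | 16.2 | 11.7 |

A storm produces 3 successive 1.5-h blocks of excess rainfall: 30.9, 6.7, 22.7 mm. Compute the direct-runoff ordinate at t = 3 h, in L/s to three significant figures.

By discrete convolution, Q_j = Σ (P_i / 10 mm) · U_{j−i}.
At t = 3 h (j=2): Q = (30.9/10)·11.9 + (6.7/10)·1.9 + (22.7/10)·0.0 = 38.0 L/s.

Q ≈ 38.0 L/s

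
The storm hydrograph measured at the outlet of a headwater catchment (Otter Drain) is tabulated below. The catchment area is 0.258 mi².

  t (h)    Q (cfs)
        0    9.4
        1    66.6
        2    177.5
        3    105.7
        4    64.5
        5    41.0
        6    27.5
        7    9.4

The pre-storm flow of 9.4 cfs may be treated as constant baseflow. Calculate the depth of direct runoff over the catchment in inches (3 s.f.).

d ≈ 2.56 in

Direct runoff: 0.0, 57.2, 168.1, 96.3, 55.1, 31.6, 18.1, 0.0 cfs; ΣQ_DR = 426.4 cfs.
V = ΣQ_DR · Δt = 426.4 × 3600 s = 1.535 × 10^6 ft³.
Over A = 0.258 mi², depth = V / A = 2.56 in.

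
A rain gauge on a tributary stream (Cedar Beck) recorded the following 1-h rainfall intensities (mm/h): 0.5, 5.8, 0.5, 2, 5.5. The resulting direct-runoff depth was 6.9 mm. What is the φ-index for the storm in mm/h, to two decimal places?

φ ≈ 2.20 mm/h

Only the 2 blocks with intensity above φ contribute runoff: 5.8, 5.5 mm/h.
Σ(I−φ)·Δt = d  ⇒  (5.8+5.5 − 2φ)·1 = 6.9
φ = (11.30 − 6.9/1) / 2 = 2.20 mm/h.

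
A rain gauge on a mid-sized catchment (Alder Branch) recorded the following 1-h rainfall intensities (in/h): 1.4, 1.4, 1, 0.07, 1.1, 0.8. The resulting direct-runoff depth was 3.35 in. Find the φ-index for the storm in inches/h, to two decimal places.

φ ≈ 0.47 in/h

Only the 5 blocks with intensity above φ contribute runoff: 1.4, 1.4, 1, 1.1, 0.8 in/h.
Σ(I−φ)·Δt = d  ⇒  (1.4+1.4+1+1.1+0.8 − 5φ)·1 = 3.35
φ = (5.700 − 3.35/1) / 5 = 0.47 in/h.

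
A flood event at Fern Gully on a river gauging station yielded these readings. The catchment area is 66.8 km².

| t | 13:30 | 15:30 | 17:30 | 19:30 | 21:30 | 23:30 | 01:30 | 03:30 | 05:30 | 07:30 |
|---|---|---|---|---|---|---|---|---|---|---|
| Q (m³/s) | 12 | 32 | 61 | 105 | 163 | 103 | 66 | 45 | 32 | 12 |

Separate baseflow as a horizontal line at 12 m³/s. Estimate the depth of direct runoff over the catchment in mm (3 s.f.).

Direct runoff: 0.0, 20.0, 49.0, 93.0, 151.0, 91.0, 54.0, 33.0, 20.0, 0.0 m³/s; ΣQ_DR = 511.0 m³/s.
V = ΣQ_DR · Δt = 511.0 × 7200 s = 3.679 × 10^6 m³.
Over A = 66.8 km², depth = V / A = 55.1 mm.

d ≈ 55.1 mm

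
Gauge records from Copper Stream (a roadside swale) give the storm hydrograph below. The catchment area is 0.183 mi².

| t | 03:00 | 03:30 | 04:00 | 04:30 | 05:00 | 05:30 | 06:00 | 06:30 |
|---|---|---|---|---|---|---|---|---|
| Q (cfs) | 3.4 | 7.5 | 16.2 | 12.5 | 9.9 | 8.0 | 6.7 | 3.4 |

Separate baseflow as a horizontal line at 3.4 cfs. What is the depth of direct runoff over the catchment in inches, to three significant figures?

Direct runoff: 0.0, 4.1, 12.8, 9.1, 6.5, 4.6, 3.3, 0.0 cfs; ΣQ_DR = 40.40 cfs.
V = ΣQ_DR · Δt = 40.40 × 1800 s = 72720 ft³.
Over A = 0.183 mi², depth = V / A = 0.171 in.

d ≈ 0.171 in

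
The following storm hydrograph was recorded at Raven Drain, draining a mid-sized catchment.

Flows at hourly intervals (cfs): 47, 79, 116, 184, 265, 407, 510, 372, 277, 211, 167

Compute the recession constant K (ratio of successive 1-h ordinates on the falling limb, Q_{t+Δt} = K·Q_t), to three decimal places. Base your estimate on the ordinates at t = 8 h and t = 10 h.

K ≈ 0.776

Using the recession-limb readings at t = 8 h and t = 10 h: Q falls from 277 to 167 cfs over 2 intervals.
K = (Q₂/Q₁)^(1/2) = (167/277)^(1/2) = 0.776.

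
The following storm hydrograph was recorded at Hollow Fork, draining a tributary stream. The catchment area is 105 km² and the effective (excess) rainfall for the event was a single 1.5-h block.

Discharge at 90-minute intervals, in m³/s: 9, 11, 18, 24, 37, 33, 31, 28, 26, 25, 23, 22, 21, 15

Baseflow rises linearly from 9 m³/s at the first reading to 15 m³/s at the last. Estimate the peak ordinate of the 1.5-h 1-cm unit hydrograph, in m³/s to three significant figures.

Direct runoff: 0.00, 1.54, 8.08, 13.62, 26.15, 21.69, 19.23, 15.77, 13.31, 11.85, 9.38, 7.92, 6.46, 0.00 m³/s; ΣQ_DR = 155.0 m³/s, peak = 26.15 m³/s.
Runoff depth d = ΣQ_DR·Δt / A = 155.0 × 5400 / (105 km²) = 7.971 mm.
The 1-cm UH is the DRH scaled by (10 mm)/d, so U_p = 26.15 × 10/7.971 = 32.8 m³/s.

U_p ≈ 32.8 m³/s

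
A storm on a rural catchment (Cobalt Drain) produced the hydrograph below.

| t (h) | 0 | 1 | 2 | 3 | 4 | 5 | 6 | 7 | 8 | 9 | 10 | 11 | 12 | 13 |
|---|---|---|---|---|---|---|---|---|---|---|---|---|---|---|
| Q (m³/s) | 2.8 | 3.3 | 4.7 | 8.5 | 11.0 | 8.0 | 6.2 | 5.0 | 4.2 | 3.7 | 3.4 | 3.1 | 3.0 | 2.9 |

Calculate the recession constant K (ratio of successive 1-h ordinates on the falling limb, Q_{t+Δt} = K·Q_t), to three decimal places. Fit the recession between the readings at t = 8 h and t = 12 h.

Using the recession-limb readings at t = 8 h and t = 12 h: Q falls from 4.2 to 3.0 m³/s over 4 intervals.
K = (Q₂/Q₁)^(1/4) = (3.0/4.2)^(1/4) = 0.919.

K ≈ 0.919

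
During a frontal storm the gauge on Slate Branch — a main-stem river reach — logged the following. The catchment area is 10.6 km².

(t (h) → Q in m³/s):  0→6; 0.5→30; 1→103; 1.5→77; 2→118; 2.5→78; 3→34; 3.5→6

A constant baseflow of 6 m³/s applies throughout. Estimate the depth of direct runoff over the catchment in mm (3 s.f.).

Direct runoff: 0.0, 24.0, 97.0, 71.0, 112.0, 72.0, 28.0, 0.0 m³/s; ΣQ_DR = 404.0 m³/s.
V = ΣQ_DR · Δt = 404.0 × 1800 s = 7.272 × 10^5 m³.
Over A = 10.6 km², depth = V / A = 68.6 mm.

d ≈ 68.6 mm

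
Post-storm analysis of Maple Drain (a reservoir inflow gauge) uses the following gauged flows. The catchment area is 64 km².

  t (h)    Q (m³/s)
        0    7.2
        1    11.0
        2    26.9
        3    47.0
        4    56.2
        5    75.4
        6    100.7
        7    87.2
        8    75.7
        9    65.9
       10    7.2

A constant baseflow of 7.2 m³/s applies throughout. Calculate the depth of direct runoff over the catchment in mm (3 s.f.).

d ≈ 27.1 mm

Direct runoff: 0.0, 3.8, 19.7, 39.8, 49.0, 68.2, 93.5, 80.0, 68.5, 58.7, 0.0 m³/s; ΣQ_DR = 481.2 m³/s.
V = ΣQ_DR · Δt = 481.2 × 3600 s = 1.732 × 10^6 m³.
Over A = 64 km², depth = V / A = 27.1 mm.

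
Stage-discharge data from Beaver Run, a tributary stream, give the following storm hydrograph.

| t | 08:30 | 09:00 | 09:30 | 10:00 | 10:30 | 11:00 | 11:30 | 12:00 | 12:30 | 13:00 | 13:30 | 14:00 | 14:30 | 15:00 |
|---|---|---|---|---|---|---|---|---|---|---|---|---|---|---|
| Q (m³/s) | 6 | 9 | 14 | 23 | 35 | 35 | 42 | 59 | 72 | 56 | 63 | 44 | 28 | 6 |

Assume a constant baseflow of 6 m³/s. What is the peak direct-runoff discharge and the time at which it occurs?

Subtracting baseflow gives direct-runoff ordinates: 0.0, 3.0, 8.0, 17.0, 29.0, 29.0, 36.0, 53.0, 66.0, 50.0, 57.0, 38.0, 22.0, 0.0 m³/s.
The maximum is 66.0 m³/s, occurring at the reading for t = 12:30.

Q_p = 66.0 m³/s at t = 12:30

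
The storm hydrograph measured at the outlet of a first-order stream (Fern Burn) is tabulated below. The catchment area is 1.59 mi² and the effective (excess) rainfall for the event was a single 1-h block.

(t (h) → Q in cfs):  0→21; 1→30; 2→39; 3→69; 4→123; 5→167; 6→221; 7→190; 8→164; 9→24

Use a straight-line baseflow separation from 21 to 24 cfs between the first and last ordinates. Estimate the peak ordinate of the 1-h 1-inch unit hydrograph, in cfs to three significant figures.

Direct runoff: 0.00, 8.67, 17.33, 47.00, 100.67, 144.33, 198.00, 166.67, 140.33, 0.00 cfs; ΣQ_DR = 823.0 cfs, peak = 198.00 cfs.
Runoff depth d = ΣQ_DR·Δt / A = 823.0 × 3600 / (1.59 mi²) = 0.8021 in.
The 1-inch UH is the DRH scaled by (1 in)/d, so U_p = 198.00 × 1/0.8021 = 247 cfs.

U_p ≈ 247 cfs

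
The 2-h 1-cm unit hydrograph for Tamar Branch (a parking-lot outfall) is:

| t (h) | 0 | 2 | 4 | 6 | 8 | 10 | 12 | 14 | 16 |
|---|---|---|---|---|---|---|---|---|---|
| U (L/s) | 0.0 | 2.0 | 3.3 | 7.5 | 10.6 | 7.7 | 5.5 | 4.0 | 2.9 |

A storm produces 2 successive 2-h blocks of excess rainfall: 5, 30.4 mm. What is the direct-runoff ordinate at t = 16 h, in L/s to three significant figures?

By discrete convolution, Q_j = Σ (P_i / 10 mm) · U_{j−i}.
At t = 16 h (j=8): Q = (5/10)·2.9 + (30.4/10)·4.0 = 13.6 L/s.

Q ≈ 13.6 L/s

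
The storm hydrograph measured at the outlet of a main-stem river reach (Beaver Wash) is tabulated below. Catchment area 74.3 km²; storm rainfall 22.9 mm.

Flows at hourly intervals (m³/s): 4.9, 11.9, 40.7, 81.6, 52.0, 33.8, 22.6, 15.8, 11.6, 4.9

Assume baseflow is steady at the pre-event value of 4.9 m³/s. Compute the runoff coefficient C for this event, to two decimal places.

C ≈ 0.49

ΣQ_DR = 230.8 m³/s; V = ΣQ_DR·Δt = 8.309 × 10^5 m³.
Runoff depth d = V / A = 11.18 mm.
C = d / P = 11.18 / 22.9 = 0.49.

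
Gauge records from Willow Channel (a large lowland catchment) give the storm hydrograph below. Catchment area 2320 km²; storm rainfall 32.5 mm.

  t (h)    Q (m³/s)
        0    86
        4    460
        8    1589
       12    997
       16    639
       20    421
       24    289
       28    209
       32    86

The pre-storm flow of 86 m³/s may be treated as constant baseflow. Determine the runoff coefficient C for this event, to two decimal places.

ΣQ_DR = 4002 m³/s; V = ΣQ_DR·Δt = 5.763 × 10^7 m³.
Runoff depth d = V / A = 24.84 mm.
C = d / P = 24.84 / 32.5 = 0.76.

C ≈ 0.76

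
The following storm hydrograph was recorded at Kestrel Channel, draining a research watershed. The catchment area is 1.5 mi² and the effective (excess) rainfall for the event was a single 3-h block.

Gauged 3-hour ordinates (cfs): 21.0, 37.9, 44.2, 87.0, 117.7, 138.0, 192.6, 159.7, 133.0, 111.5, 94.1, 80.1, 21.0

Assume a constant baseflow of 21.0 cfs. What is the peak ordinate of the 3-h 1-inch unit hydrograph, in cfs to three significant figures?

Direct runoff: 0.0, 16.9, 23.2, 66.0, 96.7, 117.0, 171.6, 138.7, 112.0, 90.5, 73.1, 59.1, 0.0 cfs; ΣQ_DR = 964.8 cfs, peak = 171.6 cfs.
Runoff depth d = ΣQ_DR·Δt / A = 964.8 × 10800 / (1.5 mi²) = 2.990 in.
The 1-inch UH is the DRH scaled by (1 in)/d, so U_p = 171.6 × 1/2.990 = 57.4 cfs.

U_p ≈ 57.4 cfs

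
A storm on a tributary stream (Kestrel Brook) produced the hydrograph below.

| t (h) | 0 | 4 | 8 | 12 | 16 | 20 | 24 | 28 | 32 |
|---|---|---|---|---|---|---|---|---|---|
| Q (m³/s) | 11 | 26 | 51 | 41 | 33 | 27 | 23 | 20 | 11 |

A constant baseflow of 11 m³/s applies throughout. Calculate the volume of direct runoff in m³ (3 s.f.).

Direct-runoff ordinates (Q − Q_b): 0.0, 15.0, 40.0, 30.0, 22.0, 16.0, 12.0, 9.0, 0.0 m³/s.
ΣQ_DR = 144.0 m³/s.
With Δt = 4 h = 14400 s, V = ΣQ_DR · Δt = 144.0 × 14400 = 2.07 × 10^6 m³.

V ≈ 2.07 × 10^6 m³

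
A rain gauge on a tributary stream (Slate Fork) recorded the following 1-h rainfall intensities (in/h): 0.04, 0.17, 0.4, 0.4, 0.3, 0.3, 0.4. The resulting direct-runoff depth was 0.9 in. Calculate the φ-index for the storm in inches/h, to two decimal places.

Only the 5 blocks with intensity above φ contribute runoff: 0.4, 0.4, 0.3, 0.3, 0.4 in/h.
Σ(I−φ)·Δt = d  ⇒  (0.4+0.4+0.3+0.3+0.4 − 5φ)·1 = 0.9
φ = (1.800 − 0.9/1) / 5 = 0.18 in/h.

φ ≈ 0.18 in/h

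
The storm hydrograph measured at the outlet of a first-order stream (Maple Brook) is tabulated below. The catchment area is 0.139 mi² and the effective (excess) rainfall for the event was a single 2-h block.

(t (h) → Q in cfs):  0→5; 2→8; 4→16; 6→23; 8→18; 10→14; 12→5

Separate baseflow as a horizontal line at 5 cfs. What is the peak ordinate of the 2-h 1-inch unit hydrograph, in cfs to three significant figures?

U_p ≈ 15.0 cfs

Direct runoff: 0.0, 3.0, 11.0, 18.0, 13.0, 9.0, 0.0 cfs; ΣQ_DR = 54.00 cfs, peak = 18.0 cfs.
Runoff depth d = ΣQ_DR·Δt / A = 54.00 × 7200 / (0.139 mi²) = 1.204 in.
The 1-inch UH is the DRH scaled by (1 in)/d, so U_p = 18.0 × 1/1.204 = 15.0 cfs.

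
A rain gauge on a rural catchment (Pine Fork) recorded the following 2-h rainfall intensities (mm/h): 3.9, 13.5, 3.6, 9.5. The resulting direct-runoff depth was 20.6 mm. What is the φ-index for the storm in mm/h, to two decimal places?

Only the 2 blocks with intensity above φ contribute runoff: 13.5, 9.5 mm/h.
Σ(I−φ)·Δt = d  ⇒  (13.5+9.5 − 2φ)·2 = 20.6
φ = (23.00 − 20.6/2) / 2 = 6.35 mm/h.

φ ≈ 6.35 mm/h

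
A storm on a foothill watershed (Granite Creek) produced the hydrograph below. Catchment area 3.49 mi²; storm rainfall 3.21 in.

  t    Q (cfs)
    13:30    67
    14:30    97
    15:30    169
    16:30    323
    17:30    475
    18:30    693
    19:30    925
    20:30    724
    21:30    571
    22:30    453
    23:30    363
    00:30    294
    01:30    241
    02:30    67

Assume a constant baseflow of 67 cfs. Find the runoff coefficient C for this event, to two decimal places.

ΣQ_DR = 4524 cfs; V = ΣQ_DR·Δt = 1.629 × 10^7 ft³.
Runoff depth d = V / A = 2.009 in.
C = d / P = 2.009 / 3.21 = 0.63.

C ≈ 0.63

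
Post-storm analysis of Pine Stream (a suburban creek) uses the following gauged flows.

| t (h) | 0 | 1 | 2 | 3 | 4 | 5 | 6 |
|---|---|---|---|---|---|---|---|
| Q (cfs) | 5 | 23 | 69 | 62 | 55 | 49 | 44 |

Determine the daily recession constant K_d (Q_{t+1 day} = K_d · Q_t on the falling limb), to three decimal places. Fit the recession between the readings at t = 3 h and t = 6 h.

K_d ≈ 0.064

Between t = 3 h and t = 6 h the flow falls from 62 to 44 cfs over 3×1 h = 3 h.
Per-interval ratio K = (44/62)^(1/3) = 0.8920; K_d = K^(24/1) = 0.064.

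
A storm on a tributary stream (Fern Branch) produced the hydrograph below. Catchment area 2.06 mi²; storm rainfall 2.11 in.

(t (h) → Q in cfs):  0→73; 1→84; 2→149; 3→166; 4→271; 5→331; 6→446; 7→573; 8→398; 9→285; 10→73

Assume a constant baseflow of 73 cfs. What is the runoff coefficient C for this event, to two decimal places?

C ≈ 0.73

ΣQ_DR = 2046 cfs; V = ΣQ_DR·Δt = 7.366 × 10^6 ft³.
Runoff depth d = V / A = 1.539 in.
C = d / P = 1.539 / 2.11 = 0.73.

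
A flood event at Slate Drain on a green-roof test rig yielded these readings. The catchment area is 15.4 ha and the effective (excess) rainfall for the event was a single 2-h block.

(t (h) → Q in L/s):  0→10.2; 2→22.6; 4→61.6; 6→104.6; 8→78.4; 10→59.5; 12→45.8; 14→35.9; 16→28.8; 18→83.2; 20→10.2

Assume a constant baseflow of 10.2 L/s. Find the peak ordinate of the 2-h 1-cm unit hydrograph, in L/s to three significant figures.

Direct runoff: 0.0, 12.4, 51.4, 94.4, 68.2, 49.3, 35.6, 25.7, 18.6, 73.0, 0.0 L/s; ΣQ_DR = 428.6 L/s, peak = 94.4 L/s.
Runoff depth d = ΣQ_DR·Δt / A = 428.6 × 7200 / (15.4 ha) = 20.04 mm.
The 1-cm UH is the DRH scaled by (10 mm)/d, so U_p = 94.4 × 10/20.04 = 47.1 L/s.

U_p ≈ 47.1 L/s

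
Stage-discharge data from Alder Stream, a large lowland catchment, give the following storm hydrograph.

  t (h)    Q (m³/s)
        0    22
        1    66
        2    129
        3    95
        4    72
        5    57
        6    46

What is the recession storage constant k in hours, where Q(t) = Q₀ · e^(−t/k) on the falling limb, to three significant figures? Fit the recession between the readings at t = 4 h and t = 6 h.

k ≈ 4.46 h

On the falling limb, Q drops from 72 to 46 m³/s between t = 4 h and t = 6 h (Δt = 2 h).
k = −Δt / ln(Q₂/Q₁) = −2 / ln(46/72) = 4.46 h.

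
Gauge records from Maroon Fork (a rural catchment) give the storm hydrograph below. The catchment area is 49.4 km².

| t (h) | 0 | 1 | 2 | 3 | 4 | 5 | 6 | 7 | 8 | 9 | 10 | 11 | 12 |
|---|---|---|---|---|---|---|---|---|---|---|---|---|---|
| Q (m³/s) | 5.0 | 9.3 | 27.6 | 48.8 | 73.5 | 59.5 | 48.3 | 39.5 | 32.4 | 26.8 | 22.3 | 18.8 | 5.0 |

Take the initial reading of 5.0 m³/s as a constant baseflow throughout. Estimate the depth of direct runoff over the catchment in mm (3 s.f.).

Direct runoff: 0.0, 4.3, 22.6, 43.8, 68.5, 54.5, 43.3, 34.5, 27.4, 21.8, 17.3, 13.8, 0.0 m³/s; ΣQ_DR = 351.8 m³/s.
V = ΣQ_DR · Δt = 351.8 × 3600 s = 1.266 × 10^6 m³.
Over A = 49.4 km², depth = V / A = 25.6 mm.

d ≈ 25.6 mm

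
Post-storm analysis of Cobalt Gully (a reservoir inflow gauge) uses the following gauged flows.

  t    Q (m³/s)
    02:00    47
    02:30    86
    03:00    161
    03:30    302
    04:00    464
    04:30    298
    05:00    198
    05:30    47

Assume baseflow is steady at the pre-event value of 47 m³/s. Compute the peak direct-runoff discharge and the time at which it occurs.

Subtracting baseflow gives direct-runoff ordinates: 0.0, 39.0, 114.0, 255.0, 417.0, 251.0, 151.0, 0.0 m³/s.
The maximum is 417.0 m³/s, occurring at the reading for t = 04:00.

Q_p = 417.0 m³/s at t = 04:00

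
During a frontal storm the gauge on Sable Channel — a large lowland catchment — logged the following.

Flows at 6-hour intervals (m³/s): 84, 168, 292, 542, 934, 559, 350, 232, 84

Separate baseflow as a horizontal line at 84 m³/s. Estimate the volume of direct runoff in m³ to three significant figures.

Direct-runoff ordinates (Q − Q_b): 0.0, 84.0, 208.0, 458.0, 850.0, 475.0, 266.0, 148.0, 0.0 m³/s.
ΣQ_DR = 2489 m³/s.
With Δt = 6 h = 21600 s, V = ΣQ_DR · Δt = 2489 × 21600 = 5.38 × 10^7 m³.

V ≈ 5.38 × 10^7 m³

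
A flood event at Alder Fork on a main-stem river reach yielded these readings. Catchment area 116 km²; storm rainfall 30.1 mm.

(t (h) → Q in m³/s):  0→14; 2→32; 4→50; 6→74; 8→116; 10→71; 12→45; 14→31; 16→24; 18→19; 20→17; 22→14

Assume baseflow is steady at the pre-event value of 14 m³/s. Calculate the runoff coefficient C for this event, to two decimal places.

C ≈ 0.70

ΣQ_DR = 339.0 m³/s; V = ΣQ_DR·Δt = 2.441 × 10^6 m³.
Runoff depth d = V / A = 21.04 mm.
C = d / P = 21.04 / 30.1 = 0.70.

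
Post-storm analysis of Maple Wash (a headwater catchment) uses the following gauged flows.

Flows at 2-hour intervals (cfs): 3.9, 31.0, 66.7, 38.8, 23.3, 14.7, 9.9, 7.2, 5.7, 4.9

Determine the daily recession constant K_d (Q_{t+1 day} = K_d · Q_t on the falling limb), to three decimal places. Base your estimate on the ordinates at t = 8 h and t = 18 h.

Between t = 8 h and t = 18 h the flow falls from 23.3 to 4.9 cfs over 5×2 h = 10 h.
Per-interval ratio K = (4.9/23.3)^(1/5) = 0.7321; K_d = K^(24/2) = 0.024.

K_d ≈ 0.024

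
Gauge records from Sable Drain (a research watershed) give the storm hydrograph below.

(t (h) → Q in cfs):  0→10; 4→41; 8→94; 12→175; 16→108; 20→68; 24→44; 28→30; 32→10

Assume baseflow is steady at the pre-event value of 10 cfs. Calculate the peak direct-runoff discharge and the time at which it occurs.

Q_p = 165.0 cfs at t = 12 h

Subtracting baseflow gives direct-runoff ordinates: 0.0, 31.0, 84.0, 165.0, 98.0, 58.0, 34.0, 20.0, 0.0 cfs.
The maximum is 165.0 cfs, occurring at the reading for t = 12 h.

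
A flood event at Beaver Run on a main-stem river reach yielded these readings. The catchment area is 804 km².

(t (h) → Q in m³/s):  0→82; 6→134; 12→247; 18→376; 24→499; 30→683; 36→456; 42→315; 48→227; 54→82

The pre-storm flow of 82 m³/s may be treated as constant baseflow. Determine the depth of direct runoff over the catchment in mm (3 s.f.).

d ≈ 61.3 mm

Direct runoff: 0.0, 52.0, 165.0, 294.0, 417.0, 601.0, 374.0, 233.0, 145.0, 0.0 m³/s; ΣQ_DR = 2281 m³/s.
V = ΣQ_DR · Δt = 2281 × 21600 s = 4.927 × 10^7 m³.
Over A = 804 km², depth = V / A = 61.3 mm.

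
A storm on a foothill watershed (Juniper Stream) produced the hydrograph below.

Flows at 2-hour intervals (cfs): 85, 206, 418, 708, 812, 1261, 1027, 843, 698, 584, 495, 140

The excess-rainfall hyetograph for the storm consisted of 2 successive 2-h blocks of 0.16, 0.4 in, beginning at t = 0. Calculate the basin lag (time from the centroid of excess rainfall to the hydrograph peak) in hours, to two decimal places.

t_L ≈ 7.57 h

Centroid of excess rainfall: t_c = Σ P_i·t̄_i / ΣP_i = 2.4286 h (block centres at 1, 3 h).
Hydrograph peak occurs at t = 10 h, so basin lag t_L = 10 − 2.4286 = 7.57 h.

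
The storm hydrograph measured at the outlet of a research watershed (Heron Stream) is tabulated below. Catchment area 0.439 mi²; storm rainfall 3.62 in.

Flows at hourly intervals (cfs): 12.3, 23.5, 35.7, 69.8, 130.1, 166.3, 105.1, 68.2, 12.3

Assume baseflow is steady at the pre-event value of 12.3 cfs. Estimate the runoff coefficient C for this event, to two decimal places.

ΣQ_DR = 512.6 cfs; V = ΣQ_DR·Δt = 1.845 × 10^6 ft³.
Runoff depth d = V / A = 1.809 in.
C = d / P = 1.809 / 3.62 = 0.50.

C ≈ 0.50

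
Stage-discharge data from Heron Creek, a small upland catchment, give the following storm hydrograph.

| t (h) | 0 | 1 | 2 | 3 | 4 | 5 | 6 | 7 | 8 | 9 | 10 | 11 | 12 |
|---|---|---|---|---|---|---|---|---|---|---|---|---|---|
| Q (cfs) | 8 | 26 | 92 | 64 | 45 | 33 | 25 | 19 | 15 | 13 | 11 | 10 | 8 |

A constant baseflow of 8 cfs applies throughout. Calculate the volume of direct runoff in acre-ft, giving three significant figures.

V ≈ 21.9 acre-ft

Direct-runoff ordinates (Q − Q_b): 0.0, 18.0, 84.0, 56.0, 37.0, 25.0, 17.0, 11.0, 7.0, 5.0, 3.0, 2.0, 0.0 cfs.
ΣQ_DR = 265.0 cfs.
With Δt = 1 h = 3600 s, V = ΣQ_DR · Δt = 265.0 × 3600 = 9.54 × 10^5 ft³ = 21.9 acre-ft.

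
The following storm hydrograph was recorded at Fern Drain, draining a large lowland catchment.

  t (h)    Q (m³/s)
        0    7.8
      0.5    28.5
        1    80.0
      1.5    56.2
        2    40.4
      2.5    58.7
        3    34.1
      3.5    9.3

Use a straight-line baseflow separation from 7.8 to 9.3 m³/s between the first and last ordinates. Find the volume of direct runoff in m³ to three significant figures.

V ≈ 4.44 × 10^5 m³

Direct-runoff ordinates (Q − Q_b): 0.00, 20.49, 71.77, 47.76, 31.74, 49.83, 25.01, 0.00 m³/s.
ΣQ_DR = 246.6 m³/s.
With Δt = 0.5 h = 1800 s, V = ΣQ_DR · Δt = 246.6 × 1800 = 4.44 × 10^5 m³.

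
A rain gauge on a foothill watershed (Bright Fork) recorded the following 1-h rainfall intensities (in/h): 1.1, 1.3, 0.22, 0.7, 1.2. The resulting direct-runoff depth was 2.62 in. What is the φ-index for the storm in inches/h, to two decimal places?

Only the 4 blocks with intensity above φ contribute runoff: 1.1, 1.3, 0.7, 1.2 in/h.
Σ(I−φ)·Δt = d  ⇒  (1.1+1.3+0.7+1.2 − 4φ)·1 = 2.62
φ = (4.300 − 2.62/1) / 4 = 0.42 in/h.

φ ≈ 0.42 in/h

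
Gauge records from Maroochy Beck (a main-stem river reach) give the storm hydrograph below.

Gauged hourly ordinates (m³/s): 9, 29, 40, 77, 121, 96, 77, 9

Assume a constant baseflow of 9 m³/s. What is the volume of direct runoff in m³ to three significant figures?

V ≈ 1.39 × 10^6 m³

Direct-runoff ordinates (Q − Q_b): 0.0, 20.0, 31.0, 68.0, 112.0, 87.0, 68.0, 0.0 m³/s.
ΣQ_DR = 386.0 m³/s.
With Δt = 1 h = 3600 s, V = ΣQ_DR · Δt = 386.0 × 3600 = 1.39 × 10^6 m³.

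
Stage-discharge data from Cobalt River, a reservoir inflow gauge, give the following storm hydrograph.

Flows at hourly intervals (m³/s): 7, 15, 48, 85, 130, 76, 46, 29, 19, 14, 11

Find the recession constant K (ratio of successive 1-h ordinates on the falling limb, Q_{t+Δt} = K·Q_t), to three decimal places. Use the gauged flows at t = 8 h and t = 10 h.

K ≈ 0.761

Using the recession-limb readings at t = 8 h and t = 10 h: Q falls from 19 to 11 m³/s over 2 intervals.
K = (Q₂/Q₁)^(1/2) = (11/19)^(1/2) = 0.761.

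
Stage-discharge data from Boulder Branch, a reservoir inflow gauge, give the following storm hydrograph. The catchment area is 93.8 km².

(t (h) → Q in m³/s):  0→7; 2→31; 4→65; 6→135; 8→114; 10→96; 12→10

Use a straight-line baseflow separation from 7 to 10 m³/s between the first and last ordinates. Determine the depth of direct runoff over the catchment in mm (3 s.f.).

d ≈ 30.6 mm

Direct runoff: 0.00, 23.50, 57.00, 126.50, 105.00, 86.50, 0.00 m³/s; ΣQ_DR = 398.5 m³/s.
V = ΣQ_DR · Δt = 398.5 × 7200 s = 2.869 × 10^6 m³.
Over A = 93.8 km², depth = V / A = 30.6 mm.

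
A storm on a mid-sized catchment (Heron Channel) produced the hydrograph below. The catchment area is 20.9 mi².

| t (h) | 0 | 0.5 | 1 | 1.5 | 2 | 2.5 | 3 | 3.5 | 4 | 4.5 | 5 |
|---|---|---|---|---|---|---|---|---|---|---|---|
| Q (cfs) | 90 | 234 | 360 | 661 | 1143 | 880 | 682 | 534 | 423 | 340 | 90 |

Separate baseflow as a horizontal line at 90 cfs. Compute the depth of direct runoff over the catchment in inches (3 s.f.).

Direct runoff: 0.0, 144.0, 270.0, 571.0, 1053.0, 790.0, 592.0, 444.0, 333.0, 250.0, 0.0 cfs; ΣQ_DR = 4447 cfs.
V = ΣQ_DR · Δt = 4447 × 1800 s = 8.005 × 10^6 ft³.
Over A = 20.9 mi², depth = V / A = 0.165 in.

d ≈ 0.165 in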